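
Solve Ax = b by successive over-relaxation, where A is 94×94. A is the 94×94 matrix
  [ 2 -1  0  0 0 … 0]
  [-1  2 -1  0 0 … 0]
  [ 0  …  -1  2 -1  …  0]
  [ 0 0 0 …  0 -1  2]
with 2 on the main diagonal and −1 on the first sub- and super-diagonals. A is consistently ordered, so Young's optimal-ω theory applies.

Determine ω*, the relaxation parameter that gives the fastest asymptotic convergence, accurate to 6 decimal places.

ω* = 1.935990

[ρ_J] n=94: ρ(B_J) = cos(π/(n+1)) = cos(π/95) = 0.999453.
root = sin(π/95) = 0.0330634  (since 1−cos² = sin²).
ω* = 2 / (1 + 0.0330634) = 2 / 1.0330634 ≈ 1.935990.
ρ_SOR = ω* − 1 ≈ 0.935990.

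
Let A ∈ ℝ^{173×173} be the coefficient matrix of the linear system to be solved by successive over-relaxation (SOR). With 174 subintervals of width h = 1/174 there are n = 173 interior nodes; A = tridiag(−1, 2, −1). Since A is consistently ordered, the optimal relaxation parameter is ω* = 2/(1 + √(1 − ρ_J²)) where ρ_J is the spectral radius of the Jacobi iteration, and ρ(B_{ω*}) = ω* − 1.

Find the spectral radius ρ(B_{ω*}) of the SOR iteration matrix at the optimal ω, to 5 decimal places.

½·tridiag(1,0,1) at n=173: λ_k = cos(kπ/174); max |λ| at k=1 ⇒ ρ_J = cos(π/174) ≈ 0.99984.
√(1 − cos²(π/174)) = sin(π/174) ≈ 0.018054.
Then 2/(1+√(1−ρ_J²)) = 2/(1+0.018054); ω* = 2/1.018054 = 1.96453.
ρ_SOR = ω* − 1 = 1.96453 − 1 = 0.96453.

ρ_SOR = 0.96453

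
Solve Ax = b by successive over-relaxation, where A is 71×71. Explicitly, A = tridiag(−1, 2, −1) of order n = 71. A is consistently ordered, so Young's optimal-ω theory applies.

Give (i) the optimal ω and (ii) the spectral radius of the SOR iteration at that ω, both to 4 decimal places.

ω* = 1.9164, ρ_SOR = 0.9164

B_J for the 71×71 system has eigenvalues cos(kπ/72); ρ_J = cos(π/72) = 0.9990.
root = sin(π/72) = 0.04362  (since 1−cos² = sin²).
[ω*] 2 ÷ (1 + 0.04362) = 2 ÷ 1.04362 = 1.9164.
At ω = 1.9164 every |λ(B_ω)| = ω−1, so ρ_SOR = 0.9164.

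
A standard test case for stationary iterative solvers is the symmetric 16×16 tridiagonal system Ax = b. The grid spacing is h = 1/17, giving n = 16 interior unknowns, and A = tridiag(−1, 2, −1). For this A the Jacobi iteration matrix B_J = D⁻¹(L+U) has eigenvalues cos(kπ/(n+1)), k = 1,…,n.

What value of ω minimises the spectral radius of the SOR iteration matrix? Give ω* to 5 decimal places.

ω* = 1.68955

[ρ_J] n=16: ρ(B_J) = cos(π/(n+1)) = cos(π/17) = 0.98297.
1 − cos²(π/17) = sin²(π/17) ⇒ √(1−ρ_J²) = sin(π/17) = 0.183750.
ω* = 2 / (1 + 0.183750) = 2 / 1.183750 ≈ 1.68955.
ρ_SOR = ω* − 1 = 1.68955 − 1 = 0.68955.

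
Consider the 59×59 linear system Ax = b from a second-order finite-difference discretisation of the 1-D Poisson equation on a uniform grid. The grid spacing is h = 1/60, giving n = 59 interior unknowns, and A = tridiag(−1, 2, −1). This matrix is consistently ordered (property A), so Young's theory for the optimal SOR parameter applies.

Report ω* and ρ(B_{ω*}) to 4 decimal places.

ρ_J = max_k |cos(kπ/60)| = cos(π/60) = 0.9986
root = sin(π/60) = 0.05234  (since 1−cos² = sin²).
ω* = 2/(1+0.05234) = 1.9005
ρ_SOR = ω* − 1 = 1.9005 − 1 = 0.9005.

ω* = 1.9005, ρ_SOR = 0.9005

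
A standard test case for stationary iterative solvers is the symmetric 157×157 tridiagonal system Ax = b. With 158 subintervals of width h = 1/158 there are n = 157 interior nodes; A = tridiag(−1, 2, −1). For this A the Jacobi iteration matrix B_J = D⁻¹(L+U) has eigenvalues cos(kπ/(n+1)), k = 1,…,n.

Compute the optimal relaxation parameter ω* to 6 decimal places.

ω* = 1.961011

With n=157, ρ(Jacobi) = cos(π/158) = 0.999802.
1 − cos²(π/158) = sin²(π/158) ⇒ √(1−ρ_J²) = sin(π/158) = 0.0198822.
Then 2/(1+√(1−ρ_J²)) = 2/(1+0.0198822); ω* = 2/1.0198822 = 1.961011.
ρ_SOR = ω* − 1 ≈ 0.961011.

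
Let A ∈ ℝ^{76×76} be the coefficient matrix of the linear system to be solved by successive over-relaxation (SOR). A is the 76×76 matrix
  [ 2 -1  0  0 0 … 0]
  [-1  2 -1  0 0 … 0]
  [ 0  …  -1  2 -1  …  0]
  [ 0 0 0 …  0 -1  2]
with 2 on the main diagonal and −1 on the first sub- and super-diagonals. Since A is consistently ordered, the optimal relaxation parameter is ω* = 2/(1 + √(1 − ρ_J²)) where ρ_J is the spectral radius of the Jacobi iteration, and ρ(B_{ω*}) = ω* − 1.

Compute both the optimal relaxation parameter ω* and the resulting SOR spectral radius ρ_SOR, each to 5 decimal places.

n=76: λ(B_J) = 1 − λ(A)/2 = cos(kπ/77); k=1 gives ρ_J = 0.99917.
1 − cos²(π/77) = sin²(π/77) ⇒ √(1−ρ_J²) = sin(π/77) = 0.040789.
ω* = 2/(1 + 0.040789) = 2/1.040789 = 1.92162.
and ρ(B_{ω*}) = 1.92162 − 1 = 0.92162.

ω* = 1.92162, ρ_SOR = 0.92162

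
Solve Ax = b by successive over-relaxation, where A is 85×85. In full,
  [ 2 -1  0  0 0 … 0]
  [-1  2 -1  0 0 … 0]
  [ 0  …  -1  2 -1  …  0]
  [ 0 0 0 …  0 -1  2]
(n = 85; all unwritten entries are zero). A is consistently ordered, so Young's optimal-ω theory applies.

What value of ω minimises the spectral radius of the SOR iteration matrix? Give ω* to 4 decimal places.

ω* = 1.9295

n=85: λ(B_J) = 1 − λ(A)/2 = cos(kπ/86); k=1 gives ρ_J = 0.9993.
root = sin(π/86) = 0.03652  (since 1−cos² = sin²).
So ω* = 2/1.03652 = 1.9295 (Young).
Hence ρ(B_{ω*}) = 1.9295 − 1 = 0.9295.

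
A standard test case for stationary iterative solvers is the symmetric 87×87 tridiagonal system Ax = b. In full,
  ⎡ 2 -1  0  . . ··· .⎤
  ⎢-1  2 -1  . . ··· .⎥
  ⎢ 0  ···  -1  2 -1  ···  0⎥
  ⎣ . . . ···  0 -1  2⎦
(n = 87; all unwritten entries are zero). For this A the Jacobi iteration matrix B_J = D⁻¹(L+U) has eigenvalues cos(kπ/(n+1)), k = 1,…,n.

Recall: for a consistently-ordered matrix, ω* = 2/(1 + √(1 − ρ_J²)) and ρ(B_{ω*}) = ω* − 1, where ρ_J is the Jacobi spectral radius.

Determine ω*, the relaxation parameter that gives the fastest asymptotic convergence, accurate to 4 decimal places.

ρ_J = max_k |cos(kπ/88)| = cos(π/88) = 0.9994
1 − cos²(π/88) = sin²(π/88) ⇒ √(1−ρ_J²) = sin(π/88) = 0.03569.
So ω* = 2/1.03569 = 1.9311 (Young).
Hence ρ(B_{ω*}) = 1.9311 − 1 = 0.9311.

ω* = 1.9311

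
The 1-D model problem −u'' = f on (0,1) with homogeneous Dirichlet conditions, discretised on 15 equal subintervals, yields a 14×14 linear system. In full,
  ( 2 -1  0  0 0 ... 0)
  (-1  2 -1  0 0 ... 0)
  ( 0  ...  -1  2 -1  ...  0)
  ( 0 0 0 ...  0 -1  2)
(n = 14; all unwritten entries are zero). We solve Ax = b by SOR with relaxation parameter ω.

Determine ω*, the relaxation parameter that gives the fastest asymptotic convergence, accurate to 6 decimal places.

[ρ_J] n=14: ρ(B_J) = cos(π/(n+1)) = cos(π/15) = 0.978148.
√(1−ρ_J²) simplifies to sin(π/15) = 0.2079117.
ω* = 2/(1 + 0.2079117) = 2/1.2079117 = 1.655750.
and ρ(B_{ω*}) = 1.655750 − 1 = 0.655750.

ω* = 1.655750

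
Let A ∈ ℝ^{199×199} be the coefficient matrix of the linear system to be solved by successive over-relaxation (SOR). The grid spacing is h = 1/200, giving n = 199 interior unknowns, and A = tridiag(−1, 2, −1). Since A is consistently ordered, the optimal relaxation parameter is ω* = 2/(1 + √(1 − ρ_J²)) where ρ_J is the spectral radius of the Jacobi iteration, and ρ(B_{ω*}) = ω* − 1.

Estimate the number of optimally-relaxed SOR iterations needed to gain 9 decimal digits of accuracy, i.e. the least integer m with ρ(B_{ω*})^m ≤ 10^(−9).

m = 660

½·tridiag(1,0,1) at n=199: λ_k = cos(kπ/200); max |λ| at k=1 ⇒ ρ_J = cos(π/200) ≈ 0.9998766.
1 − cos²(π/200) = sin²(π/200) ⇒ √(1−ρ_J²) = sin(π/200) = 0.0157073.
ω* = 2/(1+0.0157073) = 1.9690712
and ρ(B_{ω*}) = 1.9690712 − 1 = 0.9690712.
9·ln10 = 20.7233; −ln(0.9690712) = 0.0314172; m = ⌈20.7233/0.0314172⌉ = ⌈659.616⌉ = 660.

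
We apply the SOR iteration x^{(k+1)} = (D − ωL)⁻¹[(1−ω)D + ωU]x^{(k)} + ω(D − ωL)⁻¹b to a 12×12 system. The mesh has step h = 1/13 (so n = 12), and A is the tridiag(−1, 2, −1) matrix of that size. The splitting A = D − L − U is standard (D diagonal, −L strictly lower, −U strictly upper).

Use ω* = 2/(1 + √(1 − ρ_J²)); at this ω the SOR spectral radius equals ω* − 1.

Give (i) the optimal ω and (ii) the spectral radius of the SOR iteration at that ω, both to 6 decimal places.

ω* = 1.613794, ρ_SOR = 0.613794

[ρ_J] n=12: ρ(B_J) = cos(π/(n+1)) = cos(π/13) = 0.970942.
√(1−ρ_J²) simplifies to sin(π/13) = 0.2393157.
ω* = 2 / (1 + 0.2393157) = 2 / 1.2393157 ≈ 1.613794.
ρ_SOR = ω* − 1 = 1.613794 − 1 = 0.613794.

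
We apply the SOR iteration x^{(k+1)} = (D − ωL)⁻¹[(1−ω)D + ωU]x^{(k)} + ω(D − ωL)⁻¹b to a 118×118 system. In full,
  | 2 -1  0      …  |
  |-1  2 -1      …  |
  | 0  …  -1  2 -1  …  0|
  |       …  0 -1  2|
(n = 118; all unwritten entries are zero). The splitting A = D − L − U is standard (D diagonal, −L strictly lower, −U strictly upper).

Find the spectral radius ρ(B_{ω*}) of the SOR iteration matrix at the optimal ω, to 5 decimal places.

ρ_SOR = 0.94856

spectrum of D⁻¹(L+U) = {cos(kπ/119) : 1≤k≤118}; ρ_J = cos(π/119) = 0.99965.
1 − cos²(π/119) = sin²(π/119) ⇒ √(1−ρ_J²) = sin(π/119) = 0.026397.
ω* = 2 / (1 + 0.026397) = 2 / 1.026397 ≈ 1.94856.
ρ_SOR = ω* − 1 ≈ 0.94856.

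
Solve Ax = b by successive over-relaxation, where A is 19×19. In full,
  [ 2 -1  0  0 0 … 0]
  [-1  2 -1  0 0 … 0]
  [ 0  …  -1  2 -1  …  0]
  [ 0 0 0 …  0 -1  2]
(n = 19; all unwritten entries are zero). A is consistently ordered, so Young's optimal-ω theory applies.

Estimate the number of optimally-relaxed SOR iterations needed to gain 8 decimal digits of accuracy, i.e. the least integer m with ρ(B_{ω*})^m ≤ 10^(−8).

½·tridiag(1,0,1) at n=19: λ_k = cos(kπ/20); max |λ| at k=1 ⇒ ρ_J = cos(π/20) ≈ 0.9876883.
1 − cos²(π/20) = sin²(π/20) ⇒ √(1−ρ_J²) = sin(π/20) = 0.1564345.
Then 2/(1+√(1−ρ_J²)) = 2/(1+0.1564345); ω* = 2/1.1564345 = 1.7294538.
ρ_SOR = ω* − 1 = 1.7294538 − 1 = 0.7294538.
ρ_SOR^m ≤ 10^(−8) ⇔ m ≥ 8·ln10/(−ln 0.7294538) = 18.4207/0.315459 = 58.393; m = ⌈58.393⌉ = 59.

m = 59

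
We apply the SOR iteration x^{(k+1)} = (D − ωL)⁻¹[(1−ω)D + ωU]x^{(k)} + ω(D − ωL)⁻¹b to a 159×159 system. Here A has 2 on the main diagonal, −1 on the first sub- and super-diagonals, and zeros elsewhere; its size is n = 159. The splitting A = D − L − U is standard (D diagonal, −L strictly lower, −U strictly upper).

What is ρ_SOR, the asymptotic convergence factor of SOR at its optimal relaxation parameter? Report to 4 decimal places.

ρ_SOR = 0.9615

ρ_J = max_k |cos(kπ/160)| = cos(π/160) = 0.9998
√(1−ρ_J²) = |sin(π/160)| = 0.01963
Then 2/(1+√(1−ρ_J²)) = 2/(1+0.01963); ω* = 2/1.01963 = 1.9615.
ρ_SOR = ω* − 1 ≈ 0.9615.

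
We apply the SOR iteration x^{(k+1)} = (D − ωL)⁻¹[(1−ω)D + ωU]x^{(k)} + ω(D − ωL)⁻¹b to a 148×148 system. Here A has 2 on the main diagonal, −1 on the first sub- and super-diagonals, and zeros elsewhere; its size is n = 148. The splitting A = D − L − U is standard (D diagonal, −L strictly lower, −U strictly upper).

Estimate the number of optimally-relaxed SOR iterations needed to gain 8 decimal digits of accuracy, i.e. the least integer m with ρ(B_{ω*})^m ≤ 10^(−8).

½·tridiag(1,0,1) at n=148: λ_k = cos(kπ/149); max |λ| at k=1 ⇒ ρ_J = cos(π/149) ≈ 0.9997777.
√(1−ρ_J²) = |sin(π/149)| = 0.0210830
Then 2/(1+√(1−ρ_J²)) = 2/(1+0.0210830); ω* = 2/1.0210830 = 1.9587046.
and ρ(B_{ω*}) = 1.9587046 − 1 = 0.9587046.
8·ln10 = 18.4207; −ln(0.9587046) = 0.0421723; m = ⌈18.4207/0.0421723⌉ = ⌈436.796⌉ = 437.

m = 437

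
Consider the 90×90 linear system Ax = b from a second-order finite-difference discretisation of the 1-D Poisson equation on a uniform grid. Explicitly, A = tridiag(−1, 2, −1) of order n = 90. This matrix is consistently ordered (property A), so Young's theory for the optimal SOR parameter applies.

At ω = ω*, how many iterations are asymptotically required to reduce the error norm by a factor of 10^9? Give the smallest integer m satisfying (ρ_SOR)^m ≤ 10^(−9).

n=90: λ(B_J) = 1 − λ(A)/2 = cos(kπ/91); k=1 gives ρ_J = 0.9994041.
1 − cos²(π/91) = sin²(π/91) ⇒ √(1−ρ_J²) = sin(π/91) = 0.0345161.
[ω*] 2 ÷ (1 + 0.0345161) = 2 ÷ 1.0345161 = 1.9332710.
At ω = 1.9332710 every |λ(B_ω)| = ω−1, so ρ_SOR = 0.9332710.
(0.9332710)^m ≤ 10^{−9}  ⇒  m·ln(0.9332710) ≤ −9·ln10  ⇒  m ≥ 300.078  ⇒  m = 301

m = 301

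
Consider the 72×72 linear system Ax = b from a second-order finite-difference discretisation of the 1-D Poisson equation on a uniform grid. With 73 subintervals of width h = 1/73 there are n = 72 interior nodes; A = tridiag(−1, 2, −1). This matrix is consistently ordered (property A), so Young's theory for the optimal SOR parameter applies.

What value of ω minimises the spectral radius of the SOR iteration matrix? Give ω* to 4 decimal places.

ω* = 1.9175

n=72: λ(B_J) = 1 − λ(A)/2 = cos(kπ/73); k=1 gives ρ_J = 0.9991.
√(1−ρ_J²) = |sin(π/73)| = 0.04302
So ω* = 2/1.04302 = 1.9175 (Young).
ρ_SOR = ω* − 1 = 1.9175 − 1 = 0.9175.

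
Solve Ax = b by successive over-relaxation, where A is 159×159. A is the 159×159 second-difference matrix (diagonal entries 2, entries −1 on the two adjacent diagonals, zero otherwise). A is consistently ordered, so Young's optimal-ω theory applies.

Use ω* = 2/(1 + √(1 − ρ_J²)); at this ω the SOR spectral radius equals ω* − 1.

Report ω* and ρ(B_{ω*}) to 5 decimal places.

ω* = 1.96149, ρ_SOR = 0.96149

½·tridiag(1,0,1) at n=159: λ_k = cos(kπ/160); max |λ| at k=1 ⇒ ρ_J = cos(π/160) ≈ 0.99981.
1 − cos²(π/160) = sin²(π/160) ⇒ √(1−ρ_J²) = sin(π/160) = 0.019634.
Then 2/(1+√(1−ρ_J²)) = 2/(1+0.019634); ω* = 2/1.019634 = 1.96149.
[ρ_SOR] ω* − 1 = 0.96149.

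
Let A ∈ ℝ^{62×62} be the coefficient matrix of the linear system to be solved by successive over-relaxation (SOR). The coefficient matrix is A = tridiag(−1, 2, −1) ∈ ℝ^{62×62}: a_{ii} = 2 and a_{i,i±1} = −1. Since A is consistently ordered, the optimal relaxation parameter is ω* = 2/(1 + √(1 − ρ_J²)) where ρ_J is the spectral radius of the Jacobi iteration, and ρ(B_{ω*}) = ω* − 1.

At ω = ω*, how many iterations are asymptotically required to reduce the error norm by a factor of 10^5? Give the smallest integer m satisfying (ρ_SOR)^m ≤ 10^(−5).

With n=62, ρ(Jacobi) = cos(π/63) = 0.9987569.
1 − cos²(π/63) = sin²(π/63) ⇒ √(1−ρ_J²) = sin(π/63) = 0.0498459.
ω* = 2/(1 + 0.0498459) = 2/1.0498459 = 1.9050415.
ρ_SOR = ω* − 1 ≈ 0.9050415.
ρ_SOR^m ≤ 10^(−5) ⇔ m ≥ 5·ln10/(−ln 0.9050415) = 11.5129/0.0997745 = 115.389; m = ⌈115.389⌉ = 116.

m = 116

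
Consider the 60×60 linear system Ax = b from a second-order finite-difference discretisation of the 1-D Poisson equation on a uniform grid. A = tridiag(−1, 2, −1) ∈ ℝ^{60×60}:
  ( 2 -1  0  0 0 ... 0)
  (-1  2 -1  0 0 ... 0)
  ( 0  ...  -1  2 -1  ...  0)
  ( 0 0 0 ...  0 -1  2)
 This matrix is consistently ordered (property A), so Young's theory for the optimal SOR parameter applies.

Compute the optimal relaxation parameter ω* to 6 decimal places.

With n=60, ρ(Jacobi) = cos(π/61) = 0.998674.
√(1−ρ_J²) = |sin(π/61)| = 0.0514788
Young: ω* = 2/(1+√(1−ρ_J²)) = 2/(1+0.0514788) = 2/1.0514788 = 1.902083.
At ω = 1.902083 every |λ(B_ω)| = ω−1, so ρ_SOR = 0.902083.

ω* = 1.902083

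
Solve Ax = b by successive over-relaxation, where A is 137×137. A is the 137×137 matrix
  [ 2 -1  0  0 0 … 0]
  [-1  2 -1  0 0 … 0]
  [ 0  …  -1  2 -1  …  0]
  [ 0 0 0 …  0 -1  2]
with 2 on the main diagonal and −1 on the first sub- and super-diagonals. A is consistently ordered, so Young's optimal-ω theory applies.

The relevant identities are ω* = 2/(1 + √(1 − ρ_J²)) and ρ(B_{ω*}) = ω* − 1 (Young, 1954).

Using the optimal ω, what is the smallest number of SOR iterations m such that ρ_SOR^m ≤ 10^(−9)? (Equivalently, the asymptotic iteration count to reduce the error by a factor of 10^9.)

m = 456

B_J for the 137×137 system has eigenvalues cos(kπ/138); ρ_J = cos(π/138) = 0.9997409.
√(1−ρ_J²) = |sin(π/138)| = 0.0227632
ω* = 2 / (1 + 0.0227632) = 2 / 1.0227632 ≈ 1.9554869.
ρ_SOR = ω* − 1 = 1.9554869 − 1 = 0.9554869.
m ≥ 9·ln10 / (−ln 0.9554869) = 455.115; smallest integer m = 456.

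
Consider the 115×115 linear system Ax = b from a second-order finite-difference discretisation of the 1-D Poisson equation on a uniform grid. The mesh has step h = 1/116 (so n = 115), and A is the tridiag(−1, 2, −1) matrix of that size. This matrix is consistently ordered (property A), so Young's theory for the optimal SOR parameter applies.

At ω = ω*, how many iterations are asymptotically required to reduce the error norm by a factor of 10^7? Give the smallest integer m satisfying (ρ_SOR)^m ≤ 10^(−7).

[ρ_J] n=115: ρ(B_J) = cos(π/(n+1)) = cos(π/116) = 0.9996333.
√(1 − cos²(π/116)) = sin(π/116) ≈ 0.0270794.
ω* = 2/(1+0.0270794) = 1.9472691
ρ(B_{ω*}) = ω*−1 = 0.9472691
m ≥ 7·ln10 / (−ln 0.9472691) = 297.535; smallest integer m = 298.

m = 298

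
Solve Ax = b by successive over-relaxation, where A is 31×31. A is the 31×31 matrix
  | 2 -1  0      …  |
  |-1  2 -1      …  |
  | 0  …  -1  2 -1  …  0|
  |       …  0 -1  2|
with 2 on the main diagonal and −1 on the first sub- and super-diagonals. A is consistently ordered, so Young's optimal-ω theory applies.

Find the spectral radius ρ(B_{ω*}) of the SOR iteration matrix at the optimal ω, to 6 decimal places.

ρ_SOR = 0.821465

B_J for the 31×31 system has eigenvalues cos(kπ/32); ρ_J = cos(π/32) = 0.995185.
√(1−ρ_J²) simplifies to sin(π/32) = 0.0980171.
Young: ω* = 2/(1+√(1−ρ_J²)) = 2/(1+0.0980171) = 2/1.0980171 = 1.821465.
[ρ_SOR] ω* − 1 = 0.821465.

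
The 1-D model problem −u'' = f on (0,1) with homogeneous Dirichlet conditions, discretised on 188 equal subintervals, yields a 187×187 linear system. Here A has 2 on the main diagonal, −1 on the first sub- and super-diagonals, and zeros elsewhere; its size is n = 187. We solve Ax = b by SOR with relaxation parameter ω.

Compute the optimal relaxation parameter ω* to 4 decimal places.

B_J for the 187×187 system has eigenvalues cos(kπ/188); ρ_J = cos(π/188) = 0.9999.
√(1−ρ_J²) simplifies to sin(π/188) = 0.01671.
ω* = 2 / (1 + 0.01671) = 2 / 1.01671 ≈ 1.9671.
Hence ρ(B_{ω*}) = 1.9671 − 1 = 0.9671.

ω* = 1.9671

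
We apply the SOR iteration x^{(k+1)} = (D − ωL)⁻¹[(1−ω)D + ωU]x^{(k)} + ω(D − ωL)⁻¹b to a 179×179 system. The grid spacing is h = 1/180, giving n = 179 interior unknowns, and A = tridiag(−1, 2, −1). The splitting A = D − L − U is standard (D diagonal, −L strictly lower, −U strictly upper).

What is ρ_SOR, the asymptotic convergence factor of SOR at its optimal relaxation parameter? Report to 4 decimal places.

[ρ_J] n=179: ρ(B_J) = cos(π/(n+1)) = cos(π/180) = 0.9998.
√(1−ρ_J²) simplifies to sin(π/180) = 0.01745.
[ω*] 2 ÷ (1 + 0.01745) = 2 ÷ 1.01745 = 1.9657.
ρ(B_{ω*}) = ω*−1 = 0.9657

ρ_SOR = 0.9657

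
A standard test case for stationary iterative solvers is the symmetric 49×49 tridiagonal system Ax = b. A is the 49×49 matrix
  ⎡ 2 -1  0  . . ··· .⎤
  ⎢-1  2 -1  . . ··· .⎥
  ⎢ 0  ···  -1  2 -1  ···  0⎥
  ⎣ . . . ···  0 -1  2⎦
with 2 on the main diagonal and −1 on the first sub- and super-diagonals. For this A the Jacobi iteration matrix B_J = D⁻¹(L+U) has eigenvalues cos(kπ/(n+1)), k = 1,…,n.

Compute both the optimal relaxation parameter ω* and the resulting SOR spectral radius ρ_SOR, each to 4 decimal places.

ω* = 1.8818, ρ_SOR = 0.8818

n=49: λ(B_J) = 1 − λ(A)/2 = cos(kπ/50); k=1 gives ρ_J = 0.9980.
√(1 − cos²(π/50)) = sin(π/50) ≈ 0.06279.
ω* = 2 / (1 + 0.06279) = 2 / 1.06279 ≈ 1.8818.
Hence ρ(B_{ω*}) = 1.8818 − 1 = 0.8818.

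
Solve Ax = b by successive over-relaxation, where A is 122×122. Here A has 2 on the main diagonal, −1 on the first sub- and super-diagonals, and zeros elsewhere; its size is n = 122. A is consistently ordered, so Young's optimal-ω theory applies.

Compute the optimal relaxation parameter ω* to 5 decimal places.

ω* = 1.95019

spectrum of D⁻¹(L+U) = {cos(kπ/123) : 1≤k≤122}; ρ_J = cos(π/123) = 0.99967.
√(1 − cos²(π/123)) = sin(π/123) ≈ 0.025539.
Young: ω* = 2/(1+√(1−ρ_J²)) = 2/(1+0.025539) = 2/1.025539 = 1.95019.
Hence ρ(B_{ω*}) = 1.95019 − 1 = 0.95019.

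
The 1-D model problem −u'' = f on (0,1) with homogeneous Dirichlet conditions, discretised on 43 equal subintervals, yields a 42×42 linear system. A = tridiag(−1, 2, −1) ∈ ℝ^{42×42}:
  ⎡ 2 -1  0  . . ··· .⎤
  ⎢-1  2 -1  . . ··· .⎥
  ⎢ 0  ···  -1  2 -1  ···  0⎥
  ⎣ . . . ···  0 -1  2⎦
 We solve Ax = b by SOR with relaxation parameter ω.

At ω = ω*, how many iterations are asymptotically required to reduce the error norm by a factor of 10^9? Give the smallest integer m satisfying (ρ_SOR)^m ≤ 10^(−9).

m = 142

ρ_J = max_k |cos(kπ/43)| = cos(π/43) = 0.9973323
1 − cos²(π/43) = sin²(π/43) ⇒ √(1−ρ_J²) = sin(π/43) = 0.0729953.
ω* = 2/(1 + 0.0729953) = 2/1.0729953 = 1.8639411.
ρ_SOR = ω* − 1 = 1.8639411 − 1 = 0.8639411.
ρ_SOR^m ≤ 10^(−9) ⇔ m ≥ 9·ln10/(−ln 0.8639411) = 20.7233/0.146251 = 141.697; m = ⌈141.697⌉ = 142.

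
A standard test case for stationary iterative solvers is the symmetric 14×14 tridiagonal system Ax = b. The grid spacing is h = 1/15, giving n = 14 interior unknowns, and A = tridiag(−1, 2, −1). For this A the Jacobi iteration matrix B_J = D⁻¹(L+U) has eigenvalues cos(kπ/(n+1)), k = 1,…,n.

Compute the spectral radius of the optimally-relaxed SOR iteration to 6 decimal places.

With n=14, ρ(Jacobi) = cos(π/15) = 0.978148.
1 − cos²(π/15) = sin²(π/15) ⇒ √(1−ρ_J²) = sin(π/15) = 0.2079117.
ω* = 2 / (1 + 0.2079117) = 2 / 1.2079117 ≈ 1.655750.
ρ(B_{ω*}) = ω*−1 = 0.655750

ρ_SOR = 0.655750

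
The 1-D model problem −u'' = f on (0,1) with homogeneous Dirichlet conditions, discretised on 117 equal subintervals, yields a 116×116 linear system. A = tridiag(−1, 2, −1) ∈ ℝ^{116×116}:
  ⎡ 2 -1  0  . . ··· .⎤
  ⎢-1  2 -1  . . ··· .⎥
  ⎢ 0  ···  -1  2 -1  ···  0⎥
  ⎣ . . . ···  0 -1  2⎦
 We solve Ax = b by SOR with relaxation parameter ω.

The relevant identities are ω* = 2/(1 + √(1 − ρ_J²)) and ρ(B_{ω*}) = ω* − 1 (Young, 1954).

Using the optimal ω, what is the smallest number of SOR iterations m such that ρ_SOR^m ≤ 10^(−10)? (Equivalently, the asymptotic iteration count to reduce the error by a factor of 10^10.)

m = 429

B_J for the 116×116 system has eigenvalues cos(kπ/117); ρ_J = cos(π/117) = 0.9996395.
√(1−ρ_J²) = |sin(π/117)| = 0.0268480
ω* = 2 / (1 + 0.0268480) = 2 / 1.0268480 ≈ 1.9477079.
At ω = 1.9477079 every |λ(B_ω)| = ω−1, so ρ_SOR = 0.9477079.
10·ln10 = 23.0259; −ln(0.9477079) = 0.0537089; m = ⌈23.0259/0.0537089⌉ = ⌈428.717⌉ = 429.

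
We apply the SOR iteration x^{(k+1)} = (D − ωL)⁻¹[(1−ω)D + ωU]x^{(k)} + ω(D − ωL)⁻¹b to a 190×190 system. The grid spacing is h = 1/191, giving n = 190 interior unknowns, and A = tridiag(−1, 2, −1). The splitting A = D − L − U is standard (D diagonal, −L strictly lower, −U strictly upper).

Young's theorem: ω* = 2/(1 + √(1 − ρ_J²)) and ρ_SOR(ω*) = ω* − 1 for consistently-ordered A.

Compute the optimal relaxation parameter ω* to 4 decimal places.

ω* = 1.9676

n=190: λ(B_J) = 1 − λ(A)/2 = cos(kπ/191); k=1 gives ρ_J = 0.9999.
1 − cos²(π/191) = sin²(π/191) ⇒ √(1−ρ_J²) = sin(π/191) = 0.01645.
Then 2/(1+√(1−ρ_J²)) = 2/(1+0.01645); ω* = 2/1.01645 = 1.9676.
At ω = 1.9676 every |λ(B_ω)| = ω−1, so ρ_SOR = 0.9676.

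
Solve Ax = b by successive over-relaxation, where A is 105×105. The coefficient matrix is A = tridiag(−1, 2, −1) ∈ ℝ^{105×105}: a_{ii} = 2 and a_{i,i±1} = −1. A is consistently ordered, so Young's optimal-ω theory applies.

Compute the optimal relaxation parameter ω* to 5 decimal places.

ω* = 1.94244

spectrum of D⁻¹(L+U) = {cos(kπ/106) : 1≤k≤105}; ρ_J = cos(π/106) = 0.99956.
√(1−ρ_J²) simplifies to sin(π/106) = 0.029633.
ω* = 2/(1 + 0.029633) = 2/1.029633 = 1.94244.
[ρ_SOR] ω* − 1 = 0.94244.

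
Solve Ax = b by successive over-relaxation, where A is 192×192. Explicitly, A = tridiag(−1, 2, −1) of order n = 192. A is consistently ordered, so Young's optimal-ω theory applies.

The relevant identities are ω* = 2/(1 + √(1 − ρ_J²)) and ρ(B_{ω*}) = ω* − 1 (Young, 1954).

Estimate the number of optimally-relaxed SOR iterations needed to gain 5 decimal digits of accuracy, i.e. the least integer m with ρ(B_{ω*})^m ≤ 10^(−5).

m = 354

[ρ_J] n=192: ρ(B_J) = cos(π/(n+1)) = cos(π/193) = 0.9998675.
1 − cos²(π/193) = sin²(π/193) ⇒ √(1−ρ_J²) = sin(π/193) = 0.0162770.
So ω* = 2/1.0162770 = 1.9679674 (Young).
[ρ_SOR] ω* − 1 = 0.9679674.
ρ_SOR^m ≤ 10^(−5) ⇔ m ≥ 5·ln10/(−ln 0.9679674) = 11.5129/0.0325569 = 353.624; m = ⌈353.624⌉ = 354.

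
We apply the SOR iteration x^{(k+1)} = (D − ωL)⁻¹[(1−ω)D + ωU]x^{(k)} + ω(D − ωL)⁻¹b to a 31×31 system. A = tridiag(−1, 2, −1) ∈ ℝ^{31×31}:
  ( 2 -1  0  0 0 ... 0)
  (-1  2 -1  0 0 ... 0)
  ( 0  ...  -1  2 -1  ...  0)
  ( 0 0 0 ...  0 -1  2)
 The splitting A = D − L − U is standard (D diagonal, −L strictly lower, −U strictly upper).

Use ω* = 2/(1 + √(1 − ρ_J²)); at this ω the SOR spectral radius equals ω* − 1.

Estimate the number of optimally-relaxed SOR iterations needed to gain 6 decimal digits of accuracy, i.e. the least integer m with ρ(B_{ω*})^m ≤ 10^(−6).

m = 71

B_J for the 31×31 system has eigenvalues cos(kπ/32); ρ_J = cos(π/32) = 0.9951847.
√(1 − cos²(π/32)) = sin(π/32) ≈ 0.0980171.
So ω* = 2/1.0980171 = 1.8214653 (Young).
ρ_SOR = ω* − 1 ≈ 0.8214653.
For 6 digits: m = 6·ln10 / (−ln 0.8214653) = 13.8155/0.196666 = 70.249; round up → m = 71.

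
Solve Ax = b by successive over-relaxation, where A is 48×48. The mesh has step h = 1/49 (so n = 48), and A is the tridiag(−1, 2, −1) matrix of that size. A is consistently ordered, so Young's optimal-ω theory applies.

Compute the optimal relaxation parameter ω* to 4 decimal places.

ω* = 1.8796

n=48: λ(B_J) = 1 − λ(A)/2 = cos(kπ/49); k=1 gives ρ_J = 0.9979.
√(1−ρ_J²) simplifies to sin(π/49) = 0.06407.
Then 2/(1+√(1−ρ_J²)) = 2/(1+0.06407); ω* = 2/1.06407 = 1.8796.
At ω = 1.8796 every |λ(B_ω)| = ω−1, so ρ_SOR = 0.8796.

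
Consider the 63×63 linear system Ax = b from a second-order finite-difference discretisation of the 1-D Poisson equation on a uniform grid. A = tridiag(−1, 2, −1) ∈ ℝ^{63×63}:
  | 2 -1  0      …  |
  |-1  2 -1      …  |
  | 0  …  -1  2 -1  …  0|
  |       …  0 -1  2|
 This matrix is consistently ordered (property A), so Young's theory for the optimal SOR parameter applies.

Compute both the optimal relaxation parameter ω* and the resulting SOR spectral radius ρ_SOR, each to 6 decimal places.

ω* = 1.906455, ρ_SOR = 0.906455

[ρ_J] n=63: ρ(B_J) = cos(π/(n+1)) = cos(π/64) = 0.998795.
1 − cos²(π/64) = sin²(π/64) ⇒ √(1−ρ_J²) = sin(π/64) = 0.0490677.
ω* = 2 / (1 + 0.0490677) = 2 / 1.0490677 ≈ 1.906455.
[ρ_SOR] ω* − 1 = 0.906455.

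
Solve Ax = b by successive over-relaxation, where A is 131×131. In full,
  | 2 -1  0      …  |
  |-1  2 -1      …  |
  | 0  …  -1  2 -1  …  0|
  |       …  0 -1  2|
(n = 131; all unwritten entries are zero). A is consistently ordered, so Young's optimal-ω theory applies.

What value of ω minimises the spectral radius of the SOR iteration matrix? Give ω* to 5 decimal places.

[ρ_J] n=131: ρ(B_J) = cos(π/(n+1)) = cos(π/132) = 0.99972.
√(1 − cos²(π/132)) = sin(π/132) ≈ 0.023798.
Then 2/(1+√(1−ρ_J²)) = 2/(1+0.023798); ω* = 2/1.023798 = 1.95351.
Hence ρ(B_{ω*}) = 1.95351 − 1 = 0.95351.

ω* = 1.95351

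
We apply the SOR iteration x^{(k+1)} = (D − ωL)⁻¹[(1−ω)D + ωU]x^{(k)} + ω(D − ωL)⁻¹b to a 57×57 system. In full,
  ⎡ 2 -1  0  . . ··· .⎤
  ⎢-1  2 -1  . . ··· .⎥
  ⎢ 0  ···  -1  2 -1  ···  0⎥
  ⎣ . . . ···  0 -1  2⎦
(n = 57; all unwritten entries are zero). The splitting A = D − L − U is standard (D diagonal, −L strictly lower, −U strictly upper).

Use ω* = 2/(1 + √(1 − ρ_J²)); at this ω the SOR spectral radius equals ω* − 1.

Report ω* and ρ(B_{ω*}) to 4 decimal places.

ω* = 1.8973, ρ_SOR = 0.8973

spectrum of D⁻¹(L+U) = {cos(kπ/58) : 1≤k≤57}; ρ_J = cos(π/58) = 0.9985.
root = sin(π/58) = 0.05414  (since 1−cos² = sin²).
Then 2/(1+√(1−ρ_J²)) = 2/(1+0.05414); ω* = 2/1.05414 = 1.8973.
ρ_SOR = ω* − 1 ≈ 0.8973.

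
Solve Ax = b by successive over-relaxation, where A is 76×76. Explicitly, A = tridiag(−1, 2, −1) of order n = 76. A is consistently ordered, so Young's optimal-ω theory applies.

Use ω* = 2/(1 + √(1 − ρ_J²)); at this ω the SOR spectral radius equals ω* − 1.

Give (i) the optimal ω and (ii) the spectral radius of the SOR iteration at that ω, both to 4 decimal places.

ω* = 1.9216, ρ_SOR = 0.9216

With n=76, ρ(Jacobi) = cos(π/77) = 0.9992.
1 − cos²(π/77) = sin²(π/77) ⇒ √(1−ρ_J²) = sin(π/77) = 0.04079.
So ω* = 2/1.04079 = 1.9216 (Young).
Hence ρ(B_{ω*}) = 1.9216 − 1 = 0.9216.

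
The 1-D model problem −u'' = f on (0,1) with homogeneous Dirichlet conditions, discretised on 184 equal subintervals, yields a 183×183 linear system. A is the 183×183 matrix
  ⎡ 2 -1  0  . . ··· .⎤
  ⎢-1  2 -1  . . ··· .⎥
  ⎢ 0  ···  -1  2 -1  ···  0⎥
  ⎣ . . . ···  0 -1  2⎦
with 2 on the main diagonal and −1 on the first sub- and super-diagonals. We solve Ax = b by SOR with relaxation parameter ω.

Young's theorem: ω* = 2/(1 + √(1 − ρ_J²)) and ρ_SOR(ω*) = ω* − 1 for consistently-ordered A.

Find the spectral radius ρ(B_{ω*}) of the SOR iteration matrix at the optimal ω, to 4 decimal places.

ρ_J = max_k |cos(kπ/184)| = cos(π/184) = 0.9999
√(1 − cos²(π/184)) = sin(π/184) ≈ 0.01707.
ω* = 2/(1 + 0.01707) = 2/1.01707 = 1.9664.
[ρ_SOR] ω* − 1 = 0.9664.

ρ_SOR = 0.9664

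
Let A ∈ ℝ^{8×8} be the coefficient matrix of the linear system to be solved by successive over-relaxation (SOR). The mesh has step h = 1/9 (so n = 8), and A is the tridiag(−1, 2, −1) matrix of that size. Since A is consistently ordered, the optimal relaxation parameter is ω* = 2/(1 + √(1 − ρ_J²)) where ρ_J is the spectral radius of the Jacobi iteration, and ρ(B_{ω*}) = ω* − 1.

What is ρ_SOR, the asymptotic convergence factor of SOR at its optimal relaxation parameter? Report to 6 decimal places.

½·tridiag(1,0,1) at n=8: λ_k = cos(kπ/9); max |λ| at k=1 ⇒ ρ_J = cos(π/9) ≈ 0.939693.
√(1−ρ_J²) = |sin(π/9)| = 0.3420201
ω* = 2/(1 + 0.3420201) = 2/1.3420201 = 1.490291.
Hence ρ(B_{ω*}) = 1.490291 − 1 = 0.490291.

ρ_SOR = 0.490291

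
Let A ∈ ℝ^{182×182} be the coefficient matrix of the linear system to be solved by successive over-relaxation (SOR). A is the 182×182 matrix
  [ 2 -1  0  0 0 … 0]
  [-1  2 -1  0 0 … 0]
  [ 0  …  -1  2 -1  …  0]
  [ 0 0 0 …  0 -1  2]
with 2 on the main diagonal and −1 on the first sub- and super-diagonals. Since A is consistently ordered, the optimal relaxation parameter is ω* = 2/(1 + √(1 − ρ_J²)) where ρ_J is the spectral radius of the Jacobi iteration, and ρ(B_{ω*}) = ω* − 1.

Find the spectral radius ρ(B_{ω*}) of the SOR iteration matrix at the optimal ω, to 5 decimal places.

spectrum of D⁻¹(L+U) = {cos(kπ/183) : 1≤k≤182}; ρ_J = cos(π/183) = 0.99985.
√(1−ρ_J²) = |sin(π/183)| = 0.017166
ω* = 2/(1+0.017166) = 1.96625
ρ(B_{ω*}) = ω*−1 = 0.96625

ρ_SOR = 0.96625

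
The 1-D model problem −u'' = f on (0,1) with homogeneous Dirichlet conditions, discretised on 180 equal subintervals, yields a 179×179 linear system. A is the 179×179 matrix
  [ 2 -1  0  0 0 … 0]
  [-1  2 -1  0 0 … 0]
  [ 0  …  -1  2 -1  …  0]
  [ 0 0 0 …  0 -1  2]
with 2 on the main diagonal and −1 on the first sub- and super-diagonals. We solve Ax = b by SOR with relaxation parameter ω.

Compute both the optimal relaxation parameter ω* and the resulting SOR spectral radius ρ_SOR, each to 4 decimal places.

With n=179, ρ(Jacobi) = cos(π/180) = 0.9998.
√(1−ρ_J²) simplifies to sin(π/180) = 0.01745.
So ω* = 2/1.01745 = 1.9657 (Young).
ρ(B_{ω*}) = ω*−1 = 0.9657

ω* = 1.9657, ρ_SOR = 0.9657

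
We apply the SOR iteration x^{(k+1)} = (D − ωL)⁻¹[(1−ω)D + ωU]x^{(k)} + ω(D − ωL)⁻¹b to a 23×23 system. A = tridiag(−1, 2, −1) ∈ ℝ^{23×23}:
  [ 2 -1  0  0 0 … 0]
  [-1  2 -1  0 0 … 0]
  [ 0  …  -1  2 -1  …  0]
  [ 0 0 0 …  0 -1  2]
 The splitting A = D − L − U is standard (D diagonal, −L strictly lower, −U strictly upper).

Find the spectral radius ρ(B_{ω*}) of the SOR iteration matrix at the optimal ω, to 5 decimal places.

ρ_SOR = 0.76909

[ρ_J] n=23: ρ(B_J) = cos(π/(n+1)) = cos(π/24) = 0.99144.
root = sin(π/24) = 0.130526  (since 1−cos² = sin²).
ω* = 2/(1 + 0.130526) = 2/1.130526 = 1.76909.
and ρ(B_{ω*}) = 1.76909 − 1 = 0.76909.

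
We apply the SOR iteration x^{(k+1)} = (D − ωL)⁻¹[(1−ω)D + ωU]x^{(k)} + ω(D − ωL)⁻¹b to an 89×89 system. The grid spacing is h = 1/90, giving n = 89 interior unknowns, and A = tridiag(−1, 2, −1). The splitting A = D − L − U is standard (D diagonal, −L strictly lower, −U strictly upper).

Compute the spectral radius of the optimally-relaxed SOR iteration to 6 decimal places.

ρ_SOR = 0.932555

[ρ_J] n=89: ρ(B_J) = cos(π/(n+1)) = cos(π/90) = 0.999391.
√(1 − cos²(π/90)) = sin(π/90) ≈ 0.0348995.
So ω* = 2/1.0348995 = 1.932555 (Young).
ρ(B_{ω*}) = ω*−1 = 0.932555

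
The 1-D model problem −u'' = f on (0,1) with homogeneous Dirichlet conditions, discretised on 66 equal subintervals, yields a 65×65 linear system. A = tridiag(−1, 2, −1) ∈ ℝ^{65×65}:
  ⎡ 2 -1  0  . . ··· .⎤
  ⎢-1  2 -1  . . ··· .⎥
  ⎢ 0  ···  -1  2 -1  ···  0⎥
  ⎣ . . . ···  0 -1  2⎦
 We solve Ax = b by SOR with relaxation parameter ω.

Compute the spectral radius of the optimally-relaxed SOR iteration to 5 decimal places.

With n=65, ρ(Jacobi) = cos(π/66) = 0.99887.
√(1−ρ_J²) = |sin(π/66)| = 0.047582
So ω* = 2/1.047582 = 1.90916 (Young).
ρ_SOR = ω* − 1 = 1.90916 − 1 = 0.90916.

ρ_SOR = 0.90916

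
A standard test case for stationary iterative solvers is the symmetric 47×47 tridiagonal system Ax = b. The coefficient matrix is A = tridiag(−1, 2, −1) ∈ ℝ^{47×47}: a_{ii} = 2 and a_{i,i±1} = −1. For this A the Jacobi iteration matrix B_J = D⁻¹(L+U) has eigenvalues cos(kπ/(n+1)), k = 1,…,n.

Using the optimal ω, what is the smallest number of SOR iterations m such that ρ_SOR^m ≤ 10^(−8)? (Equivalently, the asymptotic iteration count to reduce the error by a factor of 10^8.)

m = 141

n=47: λ(B_J) = 1 − λ(A)/2 = cos(kπ/48); k=1 gives ρ_J = 0.9978589.
root = sin(π/48) = 0.0654031  (since 1−cos² = sin²).
[ω*] 2 ÷ (1 + 0.0654031) = 2 ÷ 1.0654031 = 1.8772237.
ρ_SOR = ω* − 1 ≈ 0.8772237.
For 8 digits: m = 8·ln10 / (−ln 0.8772237) = 18.4207/0.130993 = 140.624; round up → m = 141.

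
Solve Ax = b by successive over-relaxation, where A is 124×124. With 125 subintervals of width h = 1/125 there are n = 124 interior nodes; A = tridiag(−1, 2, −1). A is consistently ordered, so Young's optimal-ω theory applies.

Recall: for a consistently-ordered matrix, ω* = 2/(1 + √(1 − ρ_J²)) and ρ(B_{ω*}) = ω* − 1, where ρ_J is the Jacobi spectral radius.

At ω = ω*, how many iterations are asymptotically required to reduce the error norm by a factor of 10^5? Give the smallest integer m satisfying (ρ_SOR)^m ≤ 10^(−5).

spectrum of D⁻¹(L+U) = {cos(kπ/125) : 1≤k≤124}; ρ_J = cos(π/125) = 0.9996842.
√(1−ρ_J²) = |sin(π/125)| = 0.0251301
ω* = 2/(1+0.0251301) = 1.9509719
and ρ(B_{ω*}) = 1.9509719 − 1 = 0.9509719.
(0.9509719)^m ≤ 10^{−5}  ⇒  m·ln(0.9509719) ≤ −5·ln10  ⇒  m ≥ 229.018  ⇒  m = 230

m = 230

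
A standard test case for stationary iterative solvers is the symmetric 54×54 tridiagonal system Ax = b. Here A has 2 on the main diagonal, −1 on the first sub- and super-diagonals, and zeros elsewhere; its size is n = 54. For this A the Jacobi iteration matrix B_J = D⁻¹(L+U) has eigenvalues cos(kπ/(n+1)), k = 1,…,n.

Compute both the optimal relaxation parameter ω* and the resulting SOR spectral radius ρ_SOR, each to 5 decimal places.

ω* = 1.89199, ρ_SOR = 0.89199

With n=54, ρ(Jacobi) = cos(π/55) = 0.99837.
√(1−ρ_J²) = |sin(π/55)| = 0.057089
ω* = 2 / (1 + 0.057089) = 2 / 1.057089 ≈ 1.89199.
At ω = 1.89199 every |λ(B_ω)| = ω−1, so ρ_SOR = 0.89199.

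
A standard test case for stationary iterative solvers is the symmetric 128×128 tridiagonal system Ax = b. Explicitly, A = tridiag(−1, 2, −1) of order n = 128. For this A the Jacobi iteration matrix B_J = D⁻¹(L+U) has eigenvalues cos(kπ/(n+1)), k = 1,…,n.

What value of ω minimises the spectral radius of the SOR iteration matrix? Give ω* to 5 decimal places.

ω* = 1.95246

B_J for the 128×128 system has eigenvalues cos(kπ/129); ρ_J = cos(π/129) = 0.99970.
√(1 − cos²(π/129)) = sin(π/129) ≈ 0.024351.
ω* = 2/(1 + 0.024351) = 2/1.024351 = 1.95246.
ρ_SOR = ω* − 1 = 1.95246 − 1 = 0.95246.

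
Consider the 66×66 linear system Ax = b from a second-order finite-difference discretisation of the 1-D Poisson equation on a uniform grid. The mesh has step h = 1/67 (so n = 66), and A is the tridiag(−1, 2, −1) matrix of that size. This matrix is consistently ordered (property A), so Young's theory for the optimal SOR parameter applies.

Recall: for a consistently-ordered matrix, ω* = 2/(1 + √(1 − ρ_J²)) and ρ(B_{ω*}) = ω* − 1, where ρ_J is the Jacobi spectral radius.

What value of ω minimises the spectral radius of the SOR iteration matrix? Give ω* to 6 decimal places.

ω* = 1.910453

ρ_J = max_k |cos(kπ/67)| = cos(π/67) = 0.998901
√(1 − cos²(π/67)) = sin(π/67) ≈ 0.0468723.
[ω*] 2 ÷ (1 + 0.0468723) = 2 ÷ 1.0468723 = 1.910453.
ρ_SOR = ω* − 1 = 1.910453 − 1 = 0.910453.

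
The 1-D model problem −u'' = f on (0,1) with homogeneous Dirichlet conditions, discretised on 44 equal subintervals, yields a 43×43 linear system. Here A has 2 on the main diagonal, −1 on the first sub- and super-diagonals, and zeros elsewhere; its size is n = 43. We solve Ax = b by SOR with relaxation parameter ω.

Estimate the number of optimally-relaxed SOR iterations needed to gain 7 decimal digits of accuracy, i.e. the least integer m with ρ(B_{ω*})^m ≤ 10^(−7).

spectrum of D⁻¹(L+U) = {cos(kπ/44) : 1≤k≤43}; ρ_J = cos(π/44) = 0.9974521.
√(1 − cos²(π/44)) = sin(π/44) ≈ 0.0713392.
ω* = 2/(1+0.0713392) = 1.8668224
ρ(B_{ω*}) = ω*−1 = 0.8668224
ρ_SOR^m ≤ 10^(−7) ⇔ m ≥ 7·ln10/(−ln 0.8668224) = 16.1181/0.142921 = 112.776; m = ⌈112.776⌉ = 113.

m = 113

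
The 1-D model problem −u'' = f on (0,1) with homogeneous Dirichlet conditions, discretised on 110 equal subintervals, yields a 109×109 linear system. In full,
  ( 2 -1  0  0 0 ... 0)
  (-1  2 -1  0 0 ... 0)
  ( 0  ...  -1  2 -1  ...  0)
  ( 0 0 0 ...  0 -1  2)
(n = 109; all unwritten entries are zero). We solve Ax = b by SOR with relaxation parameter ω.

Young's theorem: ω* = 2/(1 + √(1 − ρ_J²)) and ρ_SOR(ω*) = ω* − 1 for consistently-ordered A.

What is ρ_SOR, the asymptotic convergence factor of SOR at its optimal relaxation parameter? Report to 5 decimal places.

With n=109, ρ(Jacobi) = cos(π/110) = 0.99959.
√(1−ρ_J²) simplifies to sin(π/110) = 0.028556.
ω* = 2/(1 + 0.028556) = 2/1.028556 = 1.94447.
ρ(B_{ω*}) = ω*−1 = 0.94447

ρ_SOR = 0.94447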